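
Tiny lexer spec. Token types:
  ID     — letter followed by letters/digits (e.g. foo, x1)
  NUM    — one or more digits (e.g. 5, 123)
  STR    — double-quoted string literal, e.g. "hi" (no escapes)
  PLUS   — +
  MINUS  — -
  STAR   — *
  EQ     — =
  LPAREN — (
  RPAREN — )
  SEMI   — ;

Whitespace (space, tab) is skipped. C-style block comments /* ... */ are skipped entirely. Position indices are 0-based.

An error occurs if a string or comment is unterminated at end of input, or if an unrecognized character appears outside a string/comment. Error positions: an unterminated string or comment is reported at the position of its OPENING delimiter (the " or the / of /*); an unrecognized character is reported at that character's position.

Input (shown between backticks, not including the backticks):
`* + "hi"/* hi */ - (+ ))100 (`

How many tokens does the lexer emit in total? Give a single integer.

Answer: 10

Derivation:
pos=0: emit STAR '*'
pos=2: emit PLUS '+'
pos=4: enter STRING mode
pos=4: emit STR "hi" (now at pos=8)
pos=8: enter COMMENT mode (saw '/*')
exit COMMENT mode (now at pos=16)
pos=17: emit MINUS '-'
pos=19: emit LPAREN '('
pos=20: emit PLUS '+'
pos=22: emit RPAREN ')'
pos=23: emit RPAREN ')'
pos=24: emit NUM '100' (now at pos=27)
pos=28: emit LPAREN '('
DONE. 10 tokens: [STAR, PLUS, STR, MINUS, LPAREN, PLUS, RPAREN, RPAREN, NUM, LPAREN]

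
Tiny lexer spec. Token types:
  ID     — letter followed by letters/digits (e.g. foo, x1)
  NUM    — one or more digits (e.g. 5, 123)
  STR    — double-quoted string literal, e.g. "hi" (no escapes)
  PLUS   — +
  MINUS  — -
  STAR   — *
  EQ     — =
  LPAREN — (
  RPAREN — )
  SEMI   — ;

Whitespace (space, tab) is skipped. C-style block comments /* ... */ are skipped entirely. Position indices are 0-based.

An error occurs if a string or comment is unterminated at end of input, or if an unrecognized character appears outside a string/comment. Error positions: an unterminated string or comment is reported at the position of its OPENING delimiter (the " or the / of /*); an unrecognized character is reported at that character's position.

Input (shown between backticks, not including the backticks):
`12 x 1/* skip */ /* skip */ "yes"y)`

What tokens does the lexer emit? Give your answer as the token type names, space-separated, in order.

pos=0: emit NUM '12' (now at pos=2)
pos=3: emit ID 'x' (now at pos=4)
pos=5: emit NUM '1' (now at pos=6)
pos=6: enter COMMENT mode (saw '/*')
exit COMMENT mode (now at pos=16)
pos=17: enter COMMENT mode (saw '/*')
exit COMMENT mode (now at pos=27)
pos=28: enter STRING mode
pos=28: emit STR "yes" (now at pos=33)
pos=33: emit ID 'y' (now at pos=34)
pos=34: emit RPAREN ')'
DONE. 6 tokens: [NUM, ID, NUM, STR, ID, RPAREN]

Answer: NUM ID NUM STR ID RPAREN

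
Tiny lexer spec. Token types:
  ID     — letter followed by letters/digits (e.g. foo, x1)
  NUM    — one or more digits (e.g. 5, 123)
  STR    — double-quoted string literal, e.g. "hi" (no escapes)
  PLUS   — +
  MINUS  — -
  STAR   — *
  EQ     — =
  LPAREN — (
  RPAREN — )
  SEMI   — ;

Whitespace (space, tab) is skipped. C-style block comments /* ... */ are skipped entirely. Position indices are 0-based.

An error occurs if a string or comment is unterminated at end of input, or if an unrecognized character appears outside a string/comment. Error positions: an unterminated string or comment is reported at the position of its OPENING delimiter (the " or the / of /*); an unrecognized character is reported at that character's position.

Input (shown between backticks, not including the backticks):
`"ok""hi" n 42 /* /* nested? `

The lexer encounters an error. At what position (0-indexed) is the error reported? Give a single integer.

Answer: 14

Derivation:
pos=0: enter STRING mode
pos=0: emit STR "ok" (now at pos=4)
pos=4: enter STRING mode
pos=4: emit STR "hi" (now at pos=8)
pos=9: emit ID 'n' (now at pos=10)
pos=11: emit NUM '42' (now at pos=13)
pos=14: enter COMMENT mode (saw '/*')
pos=14: ERROR — unterminated comment (reached EOF)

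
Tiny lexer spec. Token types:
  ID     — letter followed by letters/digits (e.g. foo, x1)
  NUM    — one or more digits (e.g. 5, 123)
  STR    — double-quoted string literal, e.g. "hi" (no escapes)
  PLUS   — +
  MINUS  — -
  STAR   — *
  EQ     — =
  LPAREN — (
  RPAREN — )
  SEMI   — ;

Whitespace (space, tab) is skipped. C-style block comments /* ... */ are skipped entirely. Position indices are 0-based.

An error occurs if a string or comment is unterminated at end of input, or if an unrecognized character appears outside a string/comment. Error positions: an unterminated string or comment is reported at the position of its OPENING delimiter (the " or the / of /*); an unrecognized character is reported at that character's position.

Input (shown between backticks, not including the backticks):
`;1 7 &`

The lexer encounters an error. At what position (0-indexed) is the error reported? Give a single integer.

pos=0: emit SEMI ';'
pos=1: emit NUM '1' (now at pos=2)
pos=3: emit NUM '7' (now at pos=4)
pos=5: ERROR — unrecognized char '&'

Answer: 5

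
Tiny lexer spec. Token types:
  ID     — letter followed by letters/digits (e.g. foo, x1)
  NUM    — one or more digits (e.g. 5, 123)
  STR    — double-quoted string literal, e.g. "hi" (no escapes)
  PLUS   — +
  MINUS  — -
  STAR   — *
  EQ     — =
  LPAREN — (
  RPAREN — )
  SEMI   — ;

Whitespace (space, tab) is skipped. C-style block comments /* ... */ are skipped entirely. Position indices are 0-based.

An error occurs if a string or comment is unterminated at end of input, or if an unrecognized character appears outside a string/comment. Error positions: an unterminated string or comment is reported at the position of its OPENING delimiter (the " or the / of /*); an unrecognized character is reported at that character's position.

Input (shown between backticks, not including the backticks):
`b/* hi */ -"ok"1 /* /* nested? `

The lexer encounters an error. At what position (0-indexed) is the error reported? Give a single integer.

pos=0: emit ID 'b' (now at pos=1)
pos=1: enter COMMENT mode (saw '/*')
exit COMMENT mode (now at pos=9)
pos=10: emit MINUS '-'
pos=11: enter STRING mode
pos=11: emit STR "ok" (now at pos=15)
pos=15: emit NUM '1' (now at pos=16)
pos=17: enter COMMENT mode (saw '/*')
pos=17: ERROR — unterminated comment (reached EOF)

Answer: 17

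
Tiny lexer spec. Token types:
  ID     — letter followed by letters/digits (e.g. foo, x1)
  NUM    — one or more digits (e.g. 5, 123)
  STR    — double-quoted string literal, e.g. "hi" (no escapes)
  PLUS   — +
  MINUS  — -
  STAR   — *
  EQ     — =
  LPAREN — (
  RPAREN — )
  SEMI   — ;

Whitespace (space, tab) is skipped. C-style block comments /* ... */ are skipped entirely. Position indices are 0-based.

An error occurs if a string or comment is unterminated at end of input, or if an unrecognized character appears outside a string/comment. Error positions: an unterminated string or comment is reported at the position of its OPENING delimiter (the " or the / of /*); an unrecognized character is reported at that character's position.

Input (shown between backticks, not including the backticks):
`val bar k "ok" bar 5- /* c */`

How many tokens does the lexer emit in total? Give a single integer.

pos=0: emit ID 'val' (now at pos=3)
pos=4: emit ID 'bar' (now at pos=7)
pos=8: emit ID 'k' (now at pos=9)
pos=10: enter STRING mode
pos=10: emit STR "ok" (now at pos=14)
pos=15: emit ID 'bar' (now at pos=18)
pos=19: emit NUM '5' (now at pos=20)
pos=20: emit MINUS '-'
pos=22: enter COMMENT mode (saw '/*')
exit COMMENT mode (now at pos=29)
DONE. 7 tokens: [ID, ID, ID, STR, ID, NUM, MINUS]

Answer: 7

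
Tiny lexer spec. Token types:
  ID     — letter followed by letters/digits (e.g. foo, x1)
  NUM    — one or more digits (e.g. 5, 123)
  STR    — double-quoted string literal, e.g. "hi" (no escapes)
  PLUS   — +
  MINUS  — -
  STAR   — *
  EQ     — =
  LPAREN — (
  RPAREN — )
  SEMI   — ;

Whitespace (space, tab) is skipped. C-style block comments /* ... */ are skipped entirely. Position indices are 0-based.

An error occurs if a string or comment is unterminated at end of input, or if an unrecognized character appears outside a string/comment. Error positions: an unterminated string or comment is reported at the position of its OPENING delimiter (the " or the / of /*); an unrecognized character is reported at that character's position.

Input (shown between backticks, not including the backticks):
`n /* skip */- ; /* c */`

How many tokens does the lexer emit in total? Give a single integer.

pos=0: emit ID 'n' (now at pos=1)
pos=2: enter COMMENT mode (saw '/*')
exit COMMENT mode (now at pos=12)
pos=12: emit MINUS '-'
pos=14: emit SEMI ';'
pos=16: enter COMMENT mode (saw '/*')
exit COMMENT mode (now at pos=23)
DONE. 3 tokens: [ID, MINUS, SEMI]

Answer: 3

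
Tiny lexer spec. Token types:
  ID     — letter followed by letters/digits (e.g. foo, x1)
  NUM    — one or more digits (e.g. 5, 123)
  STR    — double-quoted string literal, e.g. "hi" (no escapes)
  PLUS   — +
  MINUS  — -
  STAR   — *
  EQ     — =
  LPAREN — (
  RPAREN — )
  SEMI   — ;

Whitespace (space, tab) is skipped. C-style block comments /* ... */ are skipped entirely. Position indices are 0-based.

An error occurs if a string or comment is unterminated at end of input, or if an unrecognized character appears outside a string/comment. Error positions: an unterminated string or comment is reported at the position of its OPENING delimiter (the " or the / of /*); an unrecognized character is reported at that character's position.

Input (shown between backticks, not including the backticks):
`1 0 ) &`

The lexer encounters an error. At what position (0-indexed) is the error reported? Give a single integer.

pos=0: emit NUM '1' (now at pos=1)
pos=2: emit NUM '0' (now at pos=3)
pos=4: emit RPAREN ')'
pos=6: ERROR — unrecognized char '&'

Answer: 6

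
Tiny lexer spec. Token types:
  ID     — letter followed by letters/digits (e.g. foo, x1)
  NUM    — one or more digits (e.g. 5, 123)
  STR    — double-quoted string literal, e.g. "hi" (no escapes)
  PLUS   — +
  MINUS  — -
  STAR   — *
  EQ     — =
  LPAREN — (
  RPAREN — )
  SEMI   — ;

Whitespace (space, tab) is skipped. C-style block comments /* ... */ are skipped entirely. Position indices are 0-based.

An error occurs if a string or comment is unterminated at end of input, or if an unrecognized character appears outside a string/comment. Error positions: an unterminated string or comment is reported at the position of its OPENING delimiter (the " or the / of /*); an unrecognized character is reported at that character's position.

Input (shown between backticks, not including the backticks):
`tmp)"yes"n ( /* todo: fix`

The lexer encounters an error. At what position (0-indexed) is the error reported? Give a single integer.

Answer: 13

Derivation:
pos=0: emit ID 'tmp' (now at pos=3)
pos=3: emit RPAREN ')'
pos=4: enter STRING mode
pos=4: emit STR "yes" (now at pos=9)
pos=9: emit ID 'n' (now at pos=10)
pos=11: emit LPAREN '('
pos=13: enter COMMENT mode (saw '/*')
pos=13: ERROR — unterminated comment (reached EOF)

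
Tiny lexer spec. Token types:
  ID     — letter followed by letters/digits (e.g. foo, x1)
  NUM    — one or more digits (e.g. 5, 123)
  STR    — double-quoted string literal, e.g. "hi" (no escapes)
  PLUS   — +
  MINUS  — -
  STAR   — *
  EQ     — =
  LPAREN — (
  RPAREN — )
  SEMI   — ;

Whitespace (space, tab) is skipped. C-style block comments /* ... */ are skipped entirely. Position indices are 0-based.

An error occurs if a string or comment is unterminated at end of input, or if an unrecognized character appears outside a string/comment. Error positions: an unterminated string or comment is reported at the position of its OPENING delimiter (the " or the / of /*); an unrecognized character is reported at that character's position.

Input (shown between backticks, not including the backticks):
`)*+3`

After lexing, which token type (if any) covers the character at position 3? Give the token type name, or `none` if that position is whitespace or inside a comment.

Answer: NUM

Derivation:
pos=0: emit RPAREN ')'
pos=1: emit STAR '*'
pos=2: emit PLUS '+'
pos=3: emit NUM '3' (now at pos=4)
DONE. 4 tokens: [RPAREN, STAR, PLUS, NUM]
Position 3: char is '3' -> NUM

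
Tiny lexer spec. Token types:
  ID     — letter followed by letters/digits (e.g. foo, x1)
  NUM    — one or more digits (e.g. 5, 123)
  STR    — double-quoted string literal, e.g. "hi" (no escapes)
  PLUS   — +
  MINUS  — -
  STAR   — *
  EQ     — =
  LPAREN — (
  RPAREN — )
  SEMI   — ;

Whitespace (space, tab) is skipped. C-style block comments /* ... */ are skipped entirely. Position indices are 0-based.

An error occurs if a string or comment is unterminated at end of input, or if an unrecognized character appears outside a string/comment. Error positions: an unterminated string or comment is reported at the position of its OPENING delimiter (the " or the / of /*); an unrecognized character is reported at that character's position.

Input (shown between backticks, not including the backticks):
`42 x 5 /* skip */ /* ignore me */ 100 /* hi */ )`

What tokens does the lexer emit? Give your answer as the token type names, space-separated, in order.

pos=0: emit NUM '42' (now at pos=2)
pos=3: emit ID 'x' (now at pos=4)
pos=5: emit NUM '5' (now at pos=6)
pos=7: enter COMMENT mode (saw '/*')
exit COMMENT mode (now at pos=17)
pos=18: enter COMMENT mode (saw '/*')
exit COMMENT mode (now at pos=33)
pos=34: emit NUM '100' (now at pos=37)
pos=38: enter COMMENT mode (saw '/*')
exit COMMENT mode (now at pos=46)
pos=47: emit RPAREN ')'
DONE. 5 tokens: [NUM, ID, NUM, NUM, RPAREN]

Answer: NUM ID NUM NUM RPAREN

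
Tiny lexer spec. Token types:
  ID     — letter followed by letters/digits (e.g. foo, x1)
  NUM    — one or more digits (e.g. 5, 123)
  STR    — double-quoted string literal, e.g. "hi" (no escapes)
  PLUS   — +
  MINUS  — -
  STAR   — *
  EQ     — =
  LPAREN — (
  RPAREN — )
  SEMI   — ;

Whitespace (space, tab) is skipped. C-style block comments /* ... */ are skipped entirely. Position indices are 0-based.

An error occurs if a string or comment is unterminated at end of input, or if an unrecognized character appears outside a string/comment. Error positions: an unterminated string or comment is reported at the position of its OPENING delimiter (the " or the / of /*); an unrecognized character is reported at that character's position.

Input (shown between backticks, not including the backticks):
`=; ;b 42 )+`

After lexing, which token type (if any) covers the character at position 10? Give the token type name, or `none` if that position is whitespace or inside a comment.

Answer: PLUS

Derivation:
pos=0: emit EQ '='
pos=1: emit SEMI ';'
pos=3: emit SEMI ';'
pos=4: emit ID 'b' (now at pos=5)
pos=6: emit NUM '42' (now at pos=8)
pos=9: emit RPAREN ')'
pos=10: emit PLUS '+'
DONE. 7 tokens: [EQ, SEMI, SEMI, ID, NUM, RPAREN, PLUS]
Position 10: char is '+' -> PLUS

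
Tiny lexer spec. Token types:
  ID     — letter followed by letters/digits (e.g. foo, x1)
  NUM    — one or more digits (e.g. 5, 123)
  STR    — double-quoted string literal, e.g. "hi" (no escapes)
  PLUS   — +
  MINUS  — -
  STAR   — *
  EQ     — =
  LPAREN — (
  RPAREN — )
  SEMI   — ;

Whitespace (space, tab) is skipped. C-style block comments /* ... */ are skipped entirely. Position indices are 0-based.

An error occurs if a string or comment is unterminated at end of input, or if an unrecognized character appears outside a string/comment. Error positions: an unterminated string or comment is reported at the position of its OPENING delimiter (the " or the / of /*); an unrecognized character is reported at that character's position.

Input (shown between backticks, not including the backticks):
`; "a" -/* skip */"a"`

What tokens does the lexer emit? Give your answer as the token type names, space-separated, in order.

Answer: SEMI STR MINUS STR

Derivation:
pos=0: emit SEMI ';'
pos=2: enter STRING mode
pos=2: emit STR "a" (now at pos=5)
pos=6: emit MINUS '-'
pos=7: enter COMMENT mode (saw '/*')
exit COMMENT mode (now at pos=17)
pos=17: enter STRING mode
pos=17: emit STR "a" (now at pos=20)
DONE. 4 tokens: [SEMI, STR, MINUS, STR]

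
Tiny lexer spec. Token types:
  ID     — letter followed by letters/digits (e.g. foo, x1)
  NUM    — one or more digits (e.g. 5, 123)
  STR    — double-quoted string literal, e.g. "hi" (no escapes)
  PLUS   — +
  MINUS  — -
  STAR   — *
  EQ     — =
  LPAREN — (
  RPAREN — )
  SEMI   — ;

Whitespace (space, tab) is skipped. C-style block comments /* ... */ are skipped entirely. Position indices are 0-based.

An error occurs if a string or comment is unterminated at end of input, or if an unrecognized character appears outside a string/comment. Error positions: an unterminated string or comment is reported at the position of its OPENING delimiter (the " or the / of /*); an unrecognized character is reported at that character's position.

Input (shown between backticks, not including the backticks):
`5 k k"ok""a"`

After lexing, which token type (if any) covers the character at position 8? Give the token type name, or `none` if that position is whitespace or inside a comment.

Answer: STR

Derivation:
pos=0: emit NUM '5' (now at pos=1)
pos=2: emit ID 'k' (now at pos=3)
pos=4: emit ID 'k' (now at pos=5)
pos=5: enter STRING mode
pos=5: emit STR "ok" (now at pos=9)
pos=9: enter STRING mode
pos=9: emit STR "a" (now at pos=12)
DONE. 5 tokens: [NUM, ID, ID, STR, STR]
Position 8: char is '"' -> STR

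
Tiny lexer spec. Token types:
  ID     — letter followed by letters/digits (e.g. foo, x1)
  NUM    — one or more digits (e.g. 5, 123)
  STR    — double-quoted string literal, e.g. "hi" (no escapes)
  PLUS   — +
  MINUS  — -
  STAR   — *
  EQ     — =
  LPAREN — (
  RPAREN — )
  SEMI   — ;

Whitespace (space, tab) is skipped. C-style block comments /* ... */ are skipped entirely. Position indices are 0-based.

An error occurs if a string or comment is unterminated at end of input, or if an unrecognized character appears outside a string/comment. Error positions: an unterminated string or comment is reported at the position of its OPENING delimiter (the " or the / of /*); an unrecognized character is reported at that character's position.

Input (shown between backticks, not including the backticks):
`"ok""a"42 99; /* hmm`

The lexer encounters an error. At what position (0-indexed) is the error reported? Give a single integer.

Answer: 14

Derivation:
pos=0: enter STRING mode
pos=0: emit STR "ok" (now at pos=4)
pos=4: enter STRING mode
pos=4: emit STR "a" (now at pos=7)
pos=7: emit NUM '42' (now at pos=9)
pos=10: emit NUM '99' (now at pos=12)
pos=12: emit SEMI ';'
pos=14: enter COMMENT mode (saw '/*')
pos=14: ERROR — unterminated comment (reached EOF)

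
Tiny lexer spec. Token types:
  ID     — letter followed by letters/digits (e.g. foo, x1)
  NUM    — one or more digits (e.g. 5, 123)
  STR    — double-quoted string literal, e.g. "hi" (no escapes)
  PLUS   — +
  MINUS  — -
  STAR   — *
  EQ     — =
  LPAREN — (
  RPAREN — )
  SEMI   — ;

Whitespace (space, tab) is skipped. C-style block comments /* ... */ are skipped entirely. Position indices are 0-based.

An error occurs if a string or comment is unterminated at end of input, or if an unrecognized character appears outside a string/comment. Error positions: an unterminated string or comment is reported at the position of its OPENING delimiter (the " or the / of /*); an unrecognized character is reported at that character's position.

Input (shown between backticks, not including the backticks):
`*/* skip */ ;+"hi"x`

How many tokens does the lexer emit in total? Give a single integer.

pos=0: emit STAR '*'
pos=1: enter COMMENT mode (saw '/*')
exit COMMENT mode (now at pos=11)
pos=12: emit SEMI ';'
pos=13: emit PLUS '+'
pos=14: enter STRING mode
pos=14: emit STR "hi" (now at pos=18)
pos=18: emit ID 'x' (now at pos=19)
DONE. 5 tokens: [STAR, SEMI, PLUS, STR, ID]

Answer: 5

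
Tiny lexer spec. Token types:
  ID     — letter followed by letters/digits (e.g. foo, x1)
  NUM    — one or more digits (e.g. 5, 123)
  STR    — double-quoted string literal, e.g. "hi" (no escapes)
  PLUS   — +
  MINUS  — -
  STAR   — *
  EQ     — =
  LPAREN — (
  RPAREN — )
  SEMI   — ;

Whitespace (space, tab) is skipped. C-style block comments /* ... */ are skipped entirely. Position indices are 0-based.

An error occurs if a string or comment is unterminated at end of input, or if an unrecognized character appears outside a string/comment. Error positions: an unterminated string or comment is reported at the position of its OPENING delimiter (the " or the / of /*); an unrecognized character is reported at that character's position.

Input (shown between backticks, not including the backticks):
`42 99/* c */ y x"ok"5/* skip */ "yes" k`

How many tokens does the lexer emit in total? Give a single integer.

pos=0: emit NUM '42' (now at pos=2)
pos=3: emit NUM '99' (now at pos=5)
pos=5: enter COMMENT mode (saw '/*')
exit COMMENT mode (now at pos=12)
pos=13: emit ID 'y' (now at pos=14)
pos=15: emit ID 'x' (now at pos=16)
pos=16: enter STRING mode
pos=16: emit STR "ok" (now at pos=20)
pos=20: emit NUM '5' (now at pos=21)
pos=21: enter COMMENT mode (saw '/*')
exit COMMENT mode (now at pos=31)
pos=32: enter STRING mode
pos=32: emit STR "yes" (now at pos=37)
pos=38: emit ID 'k' (now at pos=39)
DONE. 8 tokens: [NUM, NUM, ID, ID, STR, NUM, STR, ID]

Answer: 8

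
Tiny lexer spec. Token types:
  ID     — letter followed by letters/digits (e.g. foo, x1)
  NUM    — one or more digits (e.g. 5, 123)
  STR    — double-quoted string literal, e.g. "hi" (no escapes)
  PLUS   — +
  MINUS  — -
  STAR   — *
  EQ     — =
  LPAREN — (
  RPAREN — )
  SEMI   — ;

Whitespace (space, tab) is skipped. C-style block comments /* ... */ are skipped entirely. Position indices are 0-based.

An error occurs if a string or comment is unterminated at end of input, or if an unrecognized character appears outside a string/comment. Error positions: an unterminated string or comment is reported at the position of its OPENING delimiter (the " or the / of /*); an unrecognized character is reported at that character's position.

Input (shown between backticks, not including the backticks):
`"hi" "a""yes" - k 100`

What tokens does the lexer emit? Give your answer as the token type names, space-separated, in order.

pos=0: enter STRING mode
pos=0: emit STR "hi" (now at pos=4)
pos=5: enter STRING mode
pos=5: emit STR "a" (now at pos=8)
pos=8: enter STRING mode
pos=8: emit STR "yes" (now at pos=13)
pos=14: emit MINUS '-'
pos=16: emit ID 'k' (now at pos=17)
pos=18: emit NUM '100' (now at pos=21)
DONE. 6 tokens: [STR, STR, STR, MINUS, ID, NUM]

Answer: STR STR STR MINUS ID NUM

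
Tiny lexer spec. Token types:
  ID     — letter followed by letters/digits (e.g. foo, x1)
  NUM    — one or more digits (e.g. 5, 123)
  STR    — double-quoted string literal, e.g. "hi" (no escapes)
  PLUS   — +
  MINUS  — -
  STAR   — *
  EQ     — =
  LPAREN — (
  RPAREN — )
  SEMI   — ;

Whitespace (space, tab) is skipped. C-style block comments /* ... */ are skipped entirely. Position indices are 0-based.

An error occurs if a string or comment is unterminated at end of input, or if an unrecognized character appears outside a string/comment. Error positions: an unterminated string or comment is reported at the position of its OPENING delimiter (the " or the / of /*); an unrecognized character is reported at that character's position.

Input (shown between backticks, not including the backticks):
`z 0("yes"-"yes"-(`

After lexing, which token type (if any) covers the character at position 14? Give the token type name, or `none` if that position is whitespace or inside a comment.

Answer: STR

Derivation:
pos=0: emit ID 'z' (now at pos=1)
pos=2: emit NUM '0' (now at pos=3)
pos=3: emit LPAREN '('
pos=4: enter STRING mode
pos=4: emit STR "yes" (now at pos=9)
pos=9: emit MINUS '-'
pos=10: enter STRING mode
pos=10: emit STR "yes" (now at pos=15)
pos=15: emit MINUS '-'
pos=16: emit LPAREN '('
DONE. 8 tokens: [ID, NUM, LPAREN, STR, MINUS, STR, MINUS, LPAREN]
Position 14: char is '"' -> STR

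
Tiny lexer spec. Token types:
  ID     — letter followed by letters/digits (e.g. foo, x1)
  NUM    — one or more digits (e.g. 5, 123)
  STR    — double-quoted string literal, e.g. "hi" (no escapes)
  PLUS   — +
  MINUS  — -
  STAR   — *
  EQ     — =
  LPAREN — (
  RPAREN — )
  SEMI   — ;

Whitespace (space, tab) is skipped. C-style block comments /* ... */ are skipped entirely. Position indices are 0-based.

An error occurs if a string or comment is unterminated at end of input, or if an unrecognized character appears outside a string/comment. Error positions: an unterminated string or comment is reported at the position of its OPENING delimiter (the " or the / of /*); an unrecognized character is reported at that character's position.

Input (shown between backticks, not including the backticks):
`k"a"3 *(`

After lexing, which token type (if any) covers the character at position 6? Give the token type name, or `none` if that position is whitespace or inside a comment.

pos=0: emit ID 'k' (now at pos=1)
pos=1: enter STRING mode
pos=1: emit STR "a" (now at pos=4)
pos=4: emit NUM '3' (now at pos=5)
pos=6: emit STAR '*'
pos=7: emit LPAREN '('
DONE. 5 tokens: [ID, STR, NUM, STAR, LPAREN]
Position 6: char is '*' -> STAR

Answer: STAR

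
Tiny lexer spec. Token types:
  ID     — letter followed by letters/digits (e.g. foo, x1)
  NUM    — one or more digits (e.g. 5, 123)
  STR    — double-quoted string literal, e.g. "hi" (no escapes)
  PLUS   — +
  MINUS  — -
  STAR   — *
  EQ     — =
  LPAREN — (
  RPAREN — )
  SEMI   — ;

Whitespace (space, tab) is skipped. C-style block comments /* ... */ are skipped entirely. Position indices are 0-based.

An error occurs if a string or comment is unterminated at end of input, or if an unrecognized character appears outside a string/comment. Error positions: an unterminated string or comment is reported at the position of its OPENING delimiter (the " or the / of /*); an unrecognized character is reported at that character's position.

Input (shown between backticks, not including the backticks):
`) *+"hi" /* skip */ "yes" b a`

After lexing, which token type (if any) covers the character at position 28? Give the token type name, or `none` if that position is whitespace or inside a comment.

Answer: ID

Derivation:
pos=0: emit RPAREN ')'
pos=2: emit STAR '*'
pos=3: emit PLUS '+'
pos=4: enter STRING mode
pos=4: emit STR "hi" (now at pos=8)
pos=9: enter COMMENT mode (saw '/*')
exit COMMENT mode (now at pos=19)
pos=20: enter STRING mode
pos=20: emit STR "yes" (now at pos=25)
pos=26: emit ID 'b' (now at pos=27)
pos=28: emit ID 'a' (now at pos=29)
DONE. 7 tokens: [RPAREN, STAR, PLUS, STR, STR, ID, ID]
Position 28: char is 'a' -> ID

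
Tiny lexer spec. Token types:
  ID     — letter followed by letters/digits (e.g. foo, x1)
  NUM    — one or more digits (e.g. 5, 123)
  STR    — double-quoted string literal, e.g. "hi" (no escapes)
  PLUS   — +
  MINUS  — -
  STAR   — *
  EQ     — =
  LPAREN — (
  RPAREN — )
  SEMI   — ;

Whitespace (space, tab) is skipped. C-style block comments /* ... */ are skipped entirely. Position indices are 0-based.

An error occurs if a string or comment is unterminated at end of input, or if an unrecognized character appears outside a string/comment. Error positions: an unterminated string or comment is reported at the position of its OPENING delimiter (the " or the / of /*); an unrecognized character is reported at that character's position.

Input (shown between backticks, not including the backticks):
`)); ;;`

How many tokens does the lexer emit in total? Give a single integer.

Answer: 5

Derivation:
pos=0: emit RPAREN ')'
pos=1: emit RPAREN ')'
pos=2: emit SEMI ';'
pos=4: emit SEMI ';'
pos=5: emit SEMI ';'
DONE. 5 tokens: [RPAREN, RPAREN, SEMI, SEMI, SEMI]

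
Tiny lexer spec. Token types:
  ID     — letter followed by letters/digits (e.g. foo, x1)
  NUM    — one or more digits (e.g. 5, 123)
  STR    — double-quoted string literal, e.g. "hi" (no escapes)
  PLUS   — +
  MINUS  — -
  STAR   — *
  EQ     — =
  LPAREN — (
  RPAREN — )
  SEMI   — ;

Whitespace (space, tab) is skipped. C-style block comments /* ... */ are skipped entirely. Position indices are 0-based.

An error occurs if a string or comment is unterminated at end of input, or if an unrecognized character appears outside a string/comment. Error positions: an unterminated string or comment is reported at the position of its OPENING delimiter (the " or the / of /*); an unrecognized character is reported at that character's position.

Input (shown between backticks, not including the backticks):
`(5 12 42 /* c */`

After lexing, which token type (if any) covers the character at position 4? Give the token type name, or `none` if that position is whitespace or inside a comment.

Answer: NUM

Derivation:
pos=0: emit LPAREN '('
pos=1: emit NUM '5' (now at pos=2)
pos=3: emit NUM '12' (now at pos=5)
pos=6: emit NUM '42' (now at pos=8)
pos=9: enter COMMENT mode (saw '/*')
exit COMMENT mode (now at pos=16)
DONE. 4 tokens: [LPAREN, NUM, NUM, NUM]
Position 4: char is '2' -> NUM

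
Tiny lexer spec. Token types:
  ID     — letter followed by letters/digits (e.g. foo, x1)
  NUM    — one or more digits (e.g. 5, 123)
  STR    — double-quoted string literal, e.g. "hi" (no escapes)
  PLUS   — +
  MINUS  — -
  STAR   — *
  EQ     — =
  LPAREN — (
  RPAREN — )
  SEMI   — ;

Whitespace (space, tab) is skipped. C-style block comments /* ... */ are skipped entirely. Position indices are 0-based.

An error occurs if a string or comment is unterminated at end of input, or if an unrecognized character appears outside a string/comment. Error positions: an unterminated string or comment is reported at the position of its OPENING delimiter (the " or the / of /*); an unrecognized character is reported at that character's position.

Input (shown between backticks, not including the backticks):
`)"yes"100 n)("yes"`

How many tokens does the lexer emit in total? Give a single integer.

pos=0: emit RPAREN ')'
pos=1: enter STRING mode
pos=1: emit STR "yes" (now at pos=6)
pos=6: emit NUM '100' (now at pos=9)
pos=10: emit ID 'n' (now at pos=11)
pos=11: emit RPAREN ')'
pos=12: emit LPAREN '('
pos=13: enter STRING mode
pos=13: emit STR "yes" (now at pos=18)
DONE. 7 tokens: [RPAREN, STR, NUM, ID, RPAREN, LPAREN, STR]

Answer: 7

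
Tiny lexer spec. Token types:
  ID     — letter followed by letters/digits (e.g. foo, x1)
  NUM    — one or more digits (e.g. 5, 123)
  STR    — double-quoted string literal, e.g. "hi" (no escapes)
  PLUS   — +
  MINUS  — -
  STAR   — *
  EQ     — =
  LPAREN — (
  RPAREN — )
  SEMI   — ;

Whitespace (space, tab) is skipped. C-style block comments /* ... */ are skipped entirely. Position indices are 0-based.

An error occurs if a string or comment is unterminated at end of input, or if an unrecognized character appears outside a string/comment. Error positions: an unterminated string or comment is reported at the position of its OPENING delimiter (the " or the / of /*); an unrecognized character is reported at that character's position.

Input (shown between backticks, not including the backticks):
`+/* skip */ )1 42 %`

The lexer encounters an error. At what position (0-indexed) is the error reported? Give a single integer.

Answer: 18

Derivation:
pos=0: emit PLUS '+'
pos=1: enter COMMENT mode (saw '/*')
exit COMMENT mode (now at pos=11)
pos=12: emit RPAREN ')'
pos=13: emit NUM '1' (now at pos=14)
pos=15: emit NUM '42' (now at pos=17)
pos=18: ERROR — unrecognized char '%'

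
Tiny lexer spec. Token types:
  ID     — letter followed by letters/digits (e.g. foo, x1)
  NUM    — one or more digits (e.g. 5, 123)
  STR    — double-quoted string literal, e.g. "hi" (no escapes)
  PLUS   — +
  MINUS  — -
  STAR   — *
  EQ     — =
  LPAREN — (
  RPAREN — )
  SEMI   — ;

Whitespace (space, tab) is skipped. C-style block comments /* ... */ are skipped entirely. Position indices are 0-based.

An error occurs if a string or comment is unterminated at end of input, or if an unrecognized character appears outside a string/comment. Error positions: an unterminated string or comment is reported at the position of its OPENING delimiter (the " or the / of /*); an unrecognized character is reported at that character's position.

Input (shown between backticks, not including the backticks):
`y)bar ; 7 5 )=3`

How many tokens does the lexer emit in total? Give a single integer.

pos=0: emit ID 'y' (now at pos=1)
pos=1: emit RPAREN ')'
pos=2: emit ID 'bar' (now at pos=5)
pos=6: emit SEMI ';'
pos=8: emit NUM '7' (now at pos=9)
pos=10: emit NUM '5' (now at pos=11)
pos=12: emit RPAREN ')'
pos=13: emit EQ '='
pos=14: emit NUM '3' (now at pos=15)
DONE. 9 tokens: [ID, RPAREN, ID, SEMI, NUM, NUM, RPAREN, EQ, NUM]

Answer: 9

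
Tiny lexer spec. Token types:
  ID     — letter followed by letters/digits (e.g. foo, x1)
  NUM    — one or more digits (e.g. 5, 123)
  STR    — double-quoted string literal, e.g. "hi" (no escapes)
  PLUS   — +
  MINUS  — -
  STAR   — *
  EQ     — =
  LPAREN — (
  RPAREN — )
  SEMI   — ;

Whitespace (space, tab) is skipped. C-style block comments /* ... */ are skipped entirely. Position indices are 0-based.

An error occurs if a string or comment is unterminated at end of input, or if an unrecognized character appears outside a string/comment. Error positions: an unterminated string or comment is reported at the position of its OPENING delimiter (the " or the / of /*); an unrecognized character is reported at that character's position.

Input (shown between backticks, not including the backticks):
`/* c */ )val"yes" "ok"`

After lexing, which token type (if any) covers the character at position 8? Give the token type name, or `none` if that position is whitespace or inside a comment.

Answer: RPAREN

Derivation:
pos=0: enter COMMENT mode (saw '/*')
exit COMMENT mode (now at pos=7)
pos=8: emit RPAREN ')'
pos=9: emit ID 'val' (now at pos=12)
pos=12: enter STRING mode
pos=12: emit STR "yes" (now at pos=17)
pos=18: enter STRING mode
pos=18: emit STR "ok" (now at pos=22)
DONE. 4 tokens: [RPAREN, ID, STR, STR]
Position 8: char is ')' -> RPAREN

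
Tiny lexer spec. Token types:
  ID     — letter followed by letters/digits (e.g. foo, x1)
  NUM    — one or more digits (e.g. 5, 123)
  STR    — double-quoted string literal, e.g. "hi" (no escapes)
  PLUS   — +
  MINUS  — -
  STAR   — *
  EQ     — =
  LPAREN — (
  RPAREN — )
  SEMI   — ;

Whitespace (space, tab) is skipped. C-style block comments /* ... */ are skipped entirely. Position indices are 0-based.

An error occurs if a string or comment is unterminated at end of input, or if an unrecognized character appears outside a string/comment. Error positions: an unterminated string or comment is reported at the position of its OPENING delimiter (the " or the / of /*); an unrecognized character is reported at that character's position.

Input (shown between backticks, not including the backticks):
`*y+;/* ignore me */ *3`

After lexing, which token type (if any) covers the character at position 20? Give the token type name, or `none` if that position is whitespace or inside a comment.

pos=0: emit STAR '*'
pos=1: emit ID 'y' (now at pos=2)
pos=2: emit PLUS '+'
pos=3: emit SEMI ';'
pos=4: enter COMMENT mode (saw '/*')
exit COMMENT mode (now at pos=19)
pos=20: emit STAR '*'
pos=21: emit NUM '3' (now at pos=22)
DONE. 6 tokens: [STAR, ID, PLUS, SEMI, STAR, NUM]
Position 20: char is '*' -> STAR

Answer: STAR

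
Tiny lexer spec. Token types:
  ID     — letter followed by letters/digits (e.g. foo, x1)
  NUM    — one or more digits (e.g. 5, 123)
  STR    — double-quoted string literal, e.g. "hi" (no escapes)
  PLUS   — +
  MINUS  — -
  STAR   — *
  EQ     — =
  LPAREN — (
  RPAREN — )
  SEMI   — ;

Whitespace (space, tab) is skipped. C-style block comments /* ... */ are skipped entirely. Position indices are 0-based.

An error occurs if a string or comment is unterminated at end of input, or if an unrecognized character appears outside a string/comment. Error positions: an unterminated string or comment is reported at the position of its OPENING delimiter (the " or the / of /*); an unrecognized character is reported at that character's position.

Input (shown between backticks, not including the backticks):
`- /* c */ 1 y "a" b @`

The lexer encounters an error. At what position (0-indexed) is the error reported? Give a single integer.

Answer: 20

Derivation:
pos=0: emit MINUS '-'
pos=2: enter COMMENT mode (saw '/*')
exit COMMENT mode (now at pos=9)
pos=10: emit NUM '1' (now at pos=11)
pos=12: emit ID 'y' (now at pos=13)
pos=14: enter STRING mode
pos=14: emit STR "a" (now at pos=17)
pos=18: emit ID 'b' (now at pos=19)
pos=20: ERROR — unrecognized char '@'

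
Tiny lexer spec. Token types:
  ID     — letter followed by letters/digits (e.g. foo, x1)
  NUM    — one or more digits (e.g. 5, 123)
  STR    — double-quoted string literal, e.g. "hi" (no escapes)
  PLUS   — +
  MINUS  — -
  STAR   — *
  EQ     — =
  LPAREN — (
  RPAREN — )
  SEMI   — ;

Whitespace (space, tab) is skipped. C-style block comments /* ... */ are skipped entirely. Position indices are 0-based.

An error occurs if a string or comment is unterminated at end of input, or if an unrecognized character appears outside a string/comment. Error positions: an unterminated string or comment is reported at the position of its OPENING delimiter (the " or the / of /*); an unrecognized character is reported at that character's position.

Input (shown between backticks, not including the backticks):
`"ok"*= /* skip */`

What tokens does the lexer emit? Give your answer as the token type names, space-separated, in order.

pos=0: enter STRING mode
pos=0: emit STR "ok" (now at pos=4)
pos=4: emit STAR '*'
pos=5: emit EQ '='
pos=7: enter COMMENT mode (saw '/*')
exit COMMENT mode (now at pos=17)
DONE. 3 tokens: [STR, STAR, EQ]

Answer: STR STAR EQ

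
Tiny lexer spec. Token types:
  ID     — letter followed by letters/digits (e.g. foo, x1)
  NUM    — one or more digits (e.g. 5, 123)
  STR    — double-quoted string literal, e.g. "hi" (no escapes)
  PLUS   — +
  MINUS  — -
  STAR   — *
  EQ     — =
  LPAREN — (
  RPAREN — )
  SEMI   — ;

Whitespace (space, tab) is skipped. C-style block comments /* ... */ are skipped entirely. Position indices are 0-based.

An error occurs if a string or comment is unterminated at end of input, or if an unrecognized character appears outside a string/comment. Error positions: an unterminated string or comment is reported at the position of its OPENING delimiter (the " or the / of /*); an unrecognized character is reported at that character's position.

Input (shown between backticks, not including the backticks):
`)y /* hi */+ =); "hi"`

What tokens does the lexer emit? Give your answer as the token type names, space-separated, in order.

Answer: RPAREN ID PLUS EQ RPAREN SEMI STR

Derivation:
pos=0: emit RPAREN ')'
pos=1: emit ID 'y' (now at pos=2)
pos=3: enter COMMENT mode (saw '/*')
exit COMMENT mode (now at pos=11)
pos=11: emit PLUS '+'
pos=13: emit EQ '='
pos=14: emit RPAREN ')'
pos=15: emit SEMI ';'
pos=17: enter STRING mode
pos=17: emit STR "hi" (now at pos=21)
DONE. 7 tokens: [RPAREN, ID, PLUS, EQ, RPAREN, SEMI, STR]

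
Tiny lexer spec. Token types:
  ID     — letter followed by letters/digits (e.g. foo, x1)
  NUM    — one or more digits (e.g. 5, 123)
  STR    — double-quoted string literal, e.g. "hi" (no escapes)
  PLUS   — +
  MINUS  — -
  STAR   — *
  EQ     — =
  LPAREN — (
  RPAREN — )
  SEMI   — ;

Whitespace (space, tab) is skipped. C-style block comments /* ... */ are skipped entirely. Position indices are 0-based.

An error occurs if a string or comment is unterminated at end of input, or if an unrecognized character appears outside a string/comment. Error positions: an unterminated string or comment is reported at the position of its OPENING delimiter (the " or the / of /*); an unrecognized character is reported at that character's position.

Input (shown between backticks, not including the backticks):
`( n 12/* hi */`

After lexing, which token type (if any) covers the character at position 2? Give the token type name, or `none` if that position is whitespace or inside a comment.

Answer: ID

Derivation:
pos=0: emit LPAREN '('
pos=2: emit ID 'n' (now at pos=3)
pos=4: emit NUM '12' (now at pos=6)
pos=6: enter COMMENT mode (saw '/*')
exit COMMENT mode (now at pos=14)
DONE. 3 tokens: [LPAREN, ID, NUM]
Position 2: char is 'n' -> ID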